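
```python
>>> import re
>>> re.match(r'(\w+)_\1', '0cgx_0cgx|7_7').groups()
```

('0cgx',)

The match spans [0:9] → '0cgx_0cgx'.
Captured: group 1 = '0cgx'.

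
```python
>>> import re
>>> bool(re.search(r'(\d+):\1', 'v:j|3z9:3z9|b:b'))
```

`\1` has to match the exact text group 1 already captured.
Here the pattern never matches, so the call returns None, and `bool(None)` is False.

False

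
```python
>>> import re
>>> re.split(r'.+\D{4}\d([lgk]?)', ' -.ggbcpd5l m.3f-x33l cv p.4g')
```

['', 'g', '']

The pattern matches one or more of any character, then exactly 4 of a non-digit, then a digit; then optionally one of [lgk] (captured).
The group in the pattern means `split` returns the separators' captures alongside the pieces.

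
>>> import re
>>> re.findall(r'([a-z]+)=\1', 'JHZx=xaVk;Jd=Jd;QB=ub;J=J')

['x']

The backreference `\1` re-matches whatever the first group consumed, character for character.
Scanning left to right: at [3:6] match 'x=x', group 1 = 'x'.
Because there's exactly one group, `findall` drops the full match and keeps group 1 from the one hit.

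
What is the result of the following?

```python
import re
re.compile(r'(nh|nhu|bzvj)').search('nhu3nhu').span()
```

The regex engine tests alternatives in the order written; an earlier branch that matches wins even if a later one would match more.
`re.search` tries every starting position until one works.
The match spans [0:2] → 'nh'.
Captured: group 1 = 'nh'.

(0, 2)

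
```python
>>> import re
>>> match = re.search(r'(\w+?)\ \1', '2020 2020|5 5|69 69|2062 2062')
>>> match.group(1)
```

'2020'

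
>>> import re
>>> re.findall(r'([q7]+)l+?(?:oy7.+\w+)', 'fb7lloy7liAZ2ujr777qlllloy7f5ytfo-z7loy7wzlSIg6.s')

This matches one or more of one of [q7] (captured); then one or more of a literal 'l' (lazy); then the literal 'oy7', then one or more of any character, then one or more of a word character (non-capturing group).
Scanning left to right: at [2:49] match '7lloy7liAZ2ujr777qlllloy7f5ytfo-z7loy7wzlSIg6.s', group 1 = '7'.
`findall` collects group 1 from the one match (1 total).

['7']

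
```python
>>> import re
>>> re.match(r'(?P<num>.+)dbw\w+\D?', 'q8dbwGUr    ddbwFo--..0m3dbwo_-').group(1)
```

'q8dbwGUr    ddbwFo--..0m3'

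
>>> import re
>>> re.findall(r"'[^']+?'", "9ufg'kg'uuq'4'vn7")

["'kg'", "'4'"]

With no groups in the pattern, `findall` gives back each whole match — 2 here.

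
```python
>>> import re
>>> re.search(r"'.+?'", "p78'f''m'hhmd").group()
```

"'f'"

`re.search` scans for the first position where the pattern succeeds.
The match spans [3:6] → "'f'".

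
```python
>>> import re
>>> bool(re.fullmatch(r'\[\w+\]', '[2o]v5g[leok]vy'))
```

False

`re.fullmatch` is like wrapping the pattern in `^…$` (in single-line mode).
Here the string isn't matched end-to-end, so the call returns None, and `bool(None)` is False.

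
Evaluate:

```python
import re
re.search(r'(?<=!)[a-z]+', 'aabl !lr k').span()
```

(6, 8)

The lookaround is zero-width — it requires the adjacent text to match without consuming it, so the asserted text isn't part of the match.
`search` walks the string left to right and returns the first match it finds.
The match spans [6:8] → 'lr'.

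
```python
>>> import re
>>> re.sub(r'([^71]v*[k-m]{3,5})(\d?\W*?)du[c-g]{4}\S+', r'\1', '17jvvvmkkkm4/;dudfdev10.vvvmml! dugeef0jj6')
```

'17jvvvmkkkm dugeef0jj6'

This matches any character except [71], then zero or more of a literal 'v', then 3 to 5 of a character in [k-m] (captured); then optionally a digit, then zero or more of a non-word character (lazy) (captured); then the literal 'du', then exactly 4 of a character in [c-g], then one or more of a non-whitespace character.
Matches: at [2:31] → 'jvvvmkkkm4/;dudfdev10.vvvmml!'.
`\1` in the replacement pulls in group 1's text for each match.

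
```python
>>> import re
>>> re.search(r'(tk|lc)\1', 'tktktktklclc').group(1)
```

The match spans [0:4] → 'tktk'.
Captured: group 1 = 'tk'.

'tk'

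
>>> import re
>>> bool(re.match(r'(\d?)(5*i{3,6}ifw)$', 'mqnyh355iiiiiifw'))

False

Pattern: optionally a digit (captured); then zero or more of a literal '5', then 3 to 6 of a literal 'i', then the literal 'ifw' (captured); then anchored at the end.
With `match`, the pattern is implicitly anchored at the beginning.
Here position 0 doesn't satisfy it, so the call returns None, and `bool(None)` is False.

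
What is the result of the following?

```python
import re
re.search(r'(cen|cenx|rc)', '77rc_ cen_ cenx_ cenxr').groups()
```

('rc',)

Unlike `match`, `search` isn't anchored — it looks for the pattern anywhere in the string.
The match spans [2:4] → 'rc'.
Captured: group 1 = 'rc'.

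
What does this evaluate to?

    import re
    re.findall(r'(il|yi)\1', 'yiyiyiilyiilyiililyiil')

A backreference is literal: `\1` must see the identical characters the first group matched.
Scanning left to right: at [0:4] match 'yiyi', group 1 = 'yi'; at [14:18] match 'ilil', group 1 = 'il'.
Because there's exactly one group, `findall` drops the full match and keeps group 1 from each hit.

['yi', 'il']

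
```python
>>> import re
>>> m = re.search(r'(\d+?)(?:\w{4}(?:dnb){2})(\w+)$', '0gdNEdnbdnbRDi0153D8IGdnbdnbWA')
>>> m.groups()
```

The match spans [0:30] → '0gdNEdnbdnbRDi0153D8IGdnbdnbWA'.
Captured: group 1 = '0', group 2 = 'RDi0153D8IGdnbdnbWA'.

('0', 'RDi0153D8IGdnbdnbWA')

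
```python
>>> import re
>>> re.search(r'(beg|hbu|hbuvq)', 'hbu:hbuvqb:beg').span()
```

Unlike `match`, `search` isn't anchored — it looks for the pattern anywhere in the string.
The match spans [0:3] → 'hbu'.
Captured: group 1 = 'hbu'.

(0, 3)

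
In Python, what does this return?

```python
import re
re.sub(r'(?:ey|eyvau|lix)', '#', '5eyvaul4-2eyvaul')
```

The regex engine tests alternatives in the order written; an earlier branch that matches wins even if a later one would match more.
Every occurrence is swapped for '#'.

'5#vaul4-2#vaul'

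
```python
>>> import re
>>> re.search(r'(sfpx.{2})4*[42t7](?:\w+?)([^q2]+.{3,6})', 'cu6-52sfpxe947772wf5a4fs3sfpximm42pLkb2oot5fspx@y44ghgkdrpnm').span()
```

(6, 22)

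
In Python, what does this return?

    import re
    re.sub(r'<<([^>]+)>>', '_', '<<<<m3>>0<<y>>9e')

'_0_9e'

Matches: at [0:8] → '<<<<m3>>'; at [9:14] → '<<y>>'.
Each match is replaced by '_'.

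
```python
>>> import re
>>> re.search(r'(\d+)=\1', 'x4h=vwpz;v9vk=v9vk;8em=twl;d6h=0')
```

After group 1 captures some text, `\1` only succeeds where that same text appears again.
`re.search` tries every starting position until one works.
Here nothing in the string fits, so the call returns None.

None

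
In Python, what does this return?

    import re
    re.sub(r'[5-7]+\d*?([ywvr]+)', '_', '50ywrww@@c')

'_@@c'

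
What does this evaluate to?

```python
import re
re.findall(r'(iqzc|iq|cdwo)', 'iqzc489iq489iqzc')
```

['iqzc', 'iq', 'iqzc']

Alternation isn't longest-match — the leftmost alternative that fits at this position is chosen.
Matches: at [0:4] match 'iqzc', group 1 = 'iqzc'; at [7:9] match 'iq', group 1 = 'iq'; at [12:16] match 'iqzc', group 1 = 'iqzc'.
`findall` collects group 1 from each match (3 total).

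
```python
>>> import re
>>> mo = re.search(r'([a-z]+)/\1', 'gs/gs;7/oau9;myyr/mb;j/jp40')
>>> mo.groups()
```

The match spans [0:5] → 'gs/gs'.
Captured: group 1 = 'gs'.

('gs',)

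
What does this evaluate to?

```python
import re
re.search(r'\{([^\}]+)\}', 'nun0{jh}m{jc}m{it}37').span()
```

(4, 8)

`re.search` scans for the first position where the pattern succeeds.
The match spans [4:8] → '{jh}'.
Captured: group 1 = 'jh'.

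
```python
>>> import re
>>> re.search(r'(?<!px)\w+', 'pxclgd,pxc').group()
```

The negative lookaround is zero-width — it rules out positions where the adjacent text would match, without consuming anything.
`search` walks the string left to right and returns the first match it finds.
The match spans [0:6] → 'pxclgd'.

'pxclgd'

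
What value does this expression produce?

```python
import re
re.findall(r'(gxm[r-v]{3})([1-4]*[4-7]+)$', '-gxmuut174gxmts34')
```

[]

Multiple groups make `findall` return tuples — one 2-tuple for each match.
Nothing in the string satisfies the pattern, so the list is empty.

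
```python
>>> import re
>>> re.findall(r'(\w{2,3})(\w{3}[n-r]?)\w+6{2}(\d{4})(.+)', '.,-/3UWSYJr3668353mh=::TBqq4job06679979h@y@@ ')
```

This matches 2 to 3 of a word character (captured); then exactly 3 of a word character, then optionally a character in [n-r] (captured); then one or more of a word character, then exactly 2 of a literal '6'; then exactly 4 of a digit (captured); then one or more of any character (captured).
`findall` packs the 4 group values into a tuple for every match.

[('3UW', 'SYJr', '8353', 'mh=::TBqq4job06679979h@y@@ ')]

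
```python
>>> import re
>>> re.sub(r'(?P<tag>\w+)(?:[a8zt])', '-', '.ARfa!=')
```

'.-!='

The pattern matches one or more of a word character (captured as 'tag'); then one of [a8zt] (non-capturing group).
Matches: at [1:5] → 'ARfa'.
Each match is replaced by '-'.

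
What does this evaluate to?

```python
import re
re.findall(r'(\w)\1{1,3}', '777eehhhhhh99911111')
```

['7', 'e', 'h', 'h', '9', '1']

`\1` has to match the exact text group 1 already captured.
`findall` collects group 1 from each match (6 total).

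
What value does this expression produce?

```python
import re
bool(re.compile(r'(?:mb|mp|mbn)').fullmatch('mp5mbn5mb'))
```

`re.fullmatch` is like wrapping the pattern in `^…$` (in single-line mode).
Here the string isn't matched end-to-end, so the call returns None, and `bool(None)` is False.

False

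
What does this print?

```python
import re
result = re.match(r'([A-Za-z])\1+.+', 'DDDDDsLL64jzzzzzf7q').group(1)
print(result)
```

D

The match spans [0:19] → 'DDDDDsLL64jzzzzzf7q'.
Captured: group 1 = 'D'.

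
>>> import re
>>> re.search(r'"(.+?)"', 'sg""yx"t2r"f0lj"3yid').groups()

('"yx',)

`re.search` scans for the first position where the pattern succeeds.
The match spans [2:7] → '""yx"'.
Captured: group 1 = '"yx'.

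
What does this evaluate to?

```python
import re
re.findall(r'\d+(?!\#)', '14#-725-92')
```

['1', '725', '92']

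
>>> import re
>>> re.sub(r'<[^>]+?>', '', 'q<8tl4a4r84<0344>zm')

'qzm'

Matches: at [1:17] → '<8tl4a4r84<0344>'.
`sub` substitutes '' at each match site.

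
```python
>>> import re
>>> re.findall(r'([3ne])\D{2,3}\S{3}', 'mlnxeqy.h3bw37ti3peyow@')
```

The pattern matches one of [3ne] (captured); then 2 to 3 of a non-digit, then exactly 3 of a non-whitespace character.
Because there's exactly one group, `findall` drops the full match and keeps group 1 from each hit.

['n', '3', '3']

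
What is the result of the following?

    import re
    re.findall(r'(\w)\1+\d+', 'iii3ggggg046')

['i', 'g']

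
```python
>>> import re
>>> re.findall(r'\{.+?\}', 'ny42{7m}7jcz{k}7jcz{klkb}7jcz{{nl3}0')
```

With no groups in the pattern, `findall` gives back each whole match — 4 here.

['{7m}', '{k}', '{klkb}', '{{nl3}']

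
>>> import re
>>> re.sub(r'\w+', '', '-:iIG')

'-:'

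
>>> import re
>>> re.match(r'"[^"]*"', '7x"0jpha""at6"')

`re.match` won't scan ahead — the pattern has to work from the very first character.
Here the string doesn't start with a match, so the call returns None.

None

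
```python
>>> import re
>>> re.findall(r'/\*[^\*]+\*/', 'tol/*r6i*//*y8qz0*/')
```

Matches: at [3:10] → '/*r6i*/'; at [10:19] → '/*y8qz0*/'.
Since nothing is captured, `findall` lists the 2 matched substrings directly.

['/*r6i*/', '/*y8qz0*/']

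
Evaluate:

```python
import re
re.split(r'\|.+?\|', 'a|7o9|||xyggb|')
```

['a', '', '']

Lazy quantifiers expand one character at a time until the remainder of the pattern can match.
Each match becomes a cut point; 3 segments remain.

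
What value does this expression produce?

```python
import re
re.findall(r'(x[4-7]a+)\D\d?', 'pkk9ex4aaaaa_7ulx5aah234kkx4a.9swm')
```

['x4aaaaa', 'x5aa', 'x4a']

Pattern: the literal 'x', then a character in [4-7], then one or more of the literal 'a' (captured); then a non-digit, then optionally a digit.
Matches: at [5:14] match 'x4aaaaa_7', group 1 = 'x4aaaaa'; at [16:22] match 'x5aah2', group 1 = 'x5aa'; at [26:31] match 'x4a.9', group 1 = 'x4a'.
`findall` collects group 1 from each match (3 total).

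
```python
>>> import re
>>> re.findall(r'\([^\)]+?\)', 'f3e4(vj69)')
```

Scanning left to right: at [4:10] → '(vj69)'.
`findall` yields the raw match text (1 of them) because the pattern has no groups.

['(vj69)']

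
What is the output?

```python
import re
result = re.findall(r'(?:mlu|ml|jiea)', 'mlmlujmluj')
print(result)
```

The regex engine tests alternatives in the order written; an earlier branch that matches wins even if a later one would match more.
Matches: at [0:2] → 'ml'; at [2:5] → 'mlu'; at [6:9] → 'mlu'.
With no groups in the pattern, `findall` gives back each whole match — 3 here.

['ml', 'mlu', 'mlu']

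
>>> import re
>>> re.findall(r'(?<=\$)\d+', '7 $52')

The positive lookaround only admits positions where the adjacent text matches; those characters stay outside the span.
Matches: at [3:5] → '52'.
`findall` yields the raw match text (1 of them) because the pattern has no groups.

['52']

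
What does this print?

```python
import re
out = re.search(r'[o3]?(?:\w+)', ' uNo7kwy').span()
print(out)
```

Pattern: optionally one of [o3]; then one or more of a word character (non-capturing group).
`search` walks the string left to right and returns the first match it finds.
The match spans [1:8] → 'uNo7kwy'.

(1, 8)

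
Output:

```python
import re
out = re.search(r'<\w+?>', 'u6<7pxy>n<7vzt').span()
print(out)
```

(2, 8)

Unlike `match`, `search` isn't anchored — it looks for the pattern anywhere in the string.
The match spans [2:8] → '<7pxy>'.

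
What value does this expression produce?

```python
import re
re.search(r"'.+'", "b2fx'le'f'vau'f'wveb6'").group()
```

"'le'f'vau'f'wveb6'"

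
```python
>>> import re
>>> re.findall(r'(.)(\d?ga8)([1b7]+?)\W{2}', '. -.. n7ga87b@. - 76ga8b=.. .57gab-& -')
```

[('n', '7ga8', '7b'), ('7', '6ga8', 'b')]

With 3 capturing groups, `findall` returns a 3-tuple per match.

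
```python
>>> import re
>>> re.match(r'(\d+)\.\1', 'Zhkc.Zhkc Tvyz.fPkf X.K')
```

After group 1 captures some text, `\1` only succeeds where that same text appears again.
`re.match` only tries the pattern at the start of the string.
Here position 0 doesn't satisfy it, so the call returns None.

None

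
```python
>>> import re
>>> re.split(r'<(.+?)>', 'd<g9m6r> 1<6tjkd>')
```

['d', 'g9m6r', ' 1', '6tjkd', '']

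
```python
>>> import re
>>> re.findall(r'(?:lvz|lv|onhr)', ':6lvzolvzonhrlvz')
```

Alternation tries branches left to right and keeps the first one that lets the overall match succeed at that position.
No capturing groups, so `findall` returns the 4 full match strings.

['lvz', 'lvz', 'onhr', 'lvz']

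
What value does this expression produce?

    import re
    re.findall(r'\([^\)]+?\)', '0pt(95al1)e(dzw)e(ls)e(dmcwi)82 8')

`findall` yields the raw match text (4 of them) because the pattern has no groups.

['(95al1)', '(dzw)', '(ls)', '(dmcwi)']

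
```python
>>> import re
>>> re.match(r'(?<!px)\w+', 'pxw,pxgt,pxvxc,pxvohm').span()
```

`match` is anchored at position 0; if the pattern doesn't fit there, it returns None.
The match spans [0:3] → 'pxw'.

(0, 3)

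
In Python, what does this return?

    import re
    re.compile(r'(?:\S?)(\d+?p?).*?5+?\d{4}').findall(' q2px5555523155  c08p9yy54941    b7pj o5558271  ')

This matches optionally a non-whitespace character (non-capturing group); then one or more of a digit (lazy), then optionally a literal 'p' (captured); then zero or more of any character (lazy), then one or more of the literal '5' (lazy), then exactly 4 of a digit.
With a single group, `findall` returns only what that group captured — 3 items.

['2p', '3', '7p']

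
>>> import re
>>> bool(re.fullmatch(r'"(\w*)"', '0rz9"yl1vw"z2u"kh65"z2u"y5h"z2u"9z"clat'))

False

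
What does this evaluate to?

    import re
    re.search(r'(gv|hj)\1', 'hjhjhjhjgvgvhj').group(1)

The backreference `\1` re-matches whatever the first group consumed, character for character.
`search` walks the string left to right and returns the first match it finds.
The match spans [0:4] → 'hjhj'.
Captured: group 1 = 'hj'.

'hj'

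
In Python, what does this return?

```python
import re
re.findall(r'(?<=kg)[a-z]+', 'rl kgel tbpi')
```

['el']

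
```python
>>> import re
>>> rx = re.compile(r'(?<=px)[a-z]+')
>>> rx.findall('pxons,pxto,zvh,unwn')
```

['ons', 'to']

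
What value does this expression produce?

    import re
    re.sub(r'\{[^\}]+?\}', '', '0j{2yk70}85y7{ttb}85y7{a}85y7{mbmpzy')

Matches: at [2:9] → '{2yk70}'; at [13:18] → '{ttb}'; at [22:25] → '{a}'.
`sub` substitutes '' at each match site.

'0j85y785y785y7{mbmpzy'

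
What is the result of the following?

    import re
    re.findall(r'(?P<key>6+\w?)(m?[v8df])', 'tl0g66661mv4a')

[('66661', 'mv')]

This matches one or more of the literal '6', then optionally a word character (captured as 'key'); then optionally a literal 'm', then one of [v8df] (captured).
Matches: at [4:11] match '66661mv', groups = ('66661', 'mv').
`findall` packs the 2 group values into a tuple for every match.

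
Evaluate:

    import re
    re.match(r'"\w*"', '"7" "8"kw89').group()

'"7"'

`match` is anchored at position 0; if the pattern doesn't fit there, it returns None.
The match spans [0:3] → '"7"'.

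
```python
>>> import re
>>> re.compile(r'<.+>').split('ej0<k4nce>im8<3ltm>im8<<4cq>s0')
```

['ej0', 's0']

`split` removes every match and returns the 2 fragments in between.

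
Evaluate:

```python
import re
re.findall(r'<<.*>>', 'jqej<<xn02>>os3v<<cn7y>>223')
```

Matches: at [4:24] → '<<xn02>>os3v<<cn7y>>'.
Since nothing is captured, `findall` lists the 1 matched substring directly.

['<<xn02>>os3v<<cn7y>>']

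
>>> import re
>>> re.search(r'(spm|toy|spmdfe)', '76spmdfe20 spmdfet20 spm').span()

(2, 5)

Alternation isn't longest-match — the leftmost alternative that fits at this position is chosen.
The match spans [2:5] → 'spm'.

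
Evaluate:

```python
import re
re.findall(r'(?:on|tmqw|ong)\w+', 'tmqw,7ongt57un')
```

['ongt57un']

Walking the string: at [6:14] → 'ongt57un'.
`findall` yields the raw match text (1 of them) because the pattern has no groups.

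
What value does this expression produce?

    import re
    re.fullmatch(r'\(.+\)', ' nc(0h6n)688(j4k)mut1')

None

`fullmatch` succeeds only if the pattern covers the string from start to end.
Here there's no way to consume every character, so the call returns None.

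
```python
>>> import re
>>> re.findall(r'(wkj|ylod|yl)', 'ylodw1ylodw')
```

['ylod', 'ylod']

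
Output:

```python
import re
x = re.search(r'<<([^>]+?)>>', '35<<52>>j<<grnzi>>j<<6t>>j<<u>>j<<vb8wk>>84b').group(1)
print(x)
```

52

`re.search` scans for the first position where the pattern succeeds.
The match spans [2:8] → '<<52>>'.
Captured: group 1 = '52'.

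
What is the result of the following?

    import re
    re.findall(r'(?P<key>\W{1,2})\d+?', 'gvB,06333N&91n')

[',', '&']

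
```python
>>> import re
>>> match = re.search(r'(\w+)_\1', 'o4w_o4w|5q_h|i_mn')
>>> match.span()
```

The backreference `\1` re-matches whatever the first group consumed, character for character.
Unlike `match`, `search` isn't anchored — it looks for the pattern anywhere in the string.
The match spans [0:7] → 'o4w_o4w'.
Captured: group 1 = 'o4w'.

(0, 7)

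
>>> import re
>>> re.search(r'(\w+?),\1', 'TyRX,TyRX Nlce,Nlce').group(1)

After group 1 captures some text, `\1` only succeeds where that same text appears again.
`search` walks the string left to right and returns the first match it finds.
The match spans [0:9] → 'TyRX,TyRX'.
Captured: group 1 = 'TyRX'.

'TyRX'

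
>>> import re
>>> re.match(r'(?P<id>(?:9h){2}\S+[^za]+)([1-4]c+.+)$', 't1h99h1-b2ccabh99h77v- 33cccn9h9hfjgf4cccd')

None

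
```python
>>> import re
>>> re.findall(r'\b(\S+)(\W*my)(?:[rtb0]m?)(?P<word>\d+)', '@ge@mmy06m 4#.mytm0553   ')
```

Multiple groups make `findall` return tuples — one 3-tuple for each match.

[('ge@m', 'my', '6'), ('4#.', 'my', '0553')]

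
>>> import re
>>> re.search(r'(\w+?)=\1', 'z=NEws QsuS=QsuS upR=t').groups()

`\1` has to match the exact text group 1 already captured.
`search` walks the string left to right and returns the first match it finds.
The match spans [7:16] → 'QsuS=QsuS'.
Captured: group 1 = 'QsuS'.

('QsuS',)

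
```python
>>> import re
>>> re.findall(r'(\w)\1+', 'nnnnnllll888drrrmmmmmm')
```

The backreference `\1` re-matches whatever the first group consumed, character for character.
Scanning left to right: at [0:5] match 'nnnnn', group 1 = 'n'; at [5:9] match 'llll', group 1 = 'l'; at [9:12] match '888', group 1 = '8'; at [13:16] match 'rrr', group 1 = 'r'; at [16:22] match 'mmmmmm', group 1 = 'm'.
`findall` collects group 1 from each match (5 total).

['n', 'l', '8', 'r', 'm']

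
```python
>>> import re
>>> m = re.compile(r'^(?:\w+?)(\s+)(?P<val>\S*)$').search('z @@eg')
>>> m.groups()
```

The pattern matches anchored at the start of the string; then one or more of a word character (lazy) (non-capturing group); then one or more of whitespace (captured); then zero or more of a non-whitespace character (captured as 'val'); then anchored at the end.
`re.search` tries every starting position until one works.
The match spans [0:6] → 'z @@eg'.
Captured: group 1 = ' ', group 2 = '@@eg'.

(' ', '@@eg')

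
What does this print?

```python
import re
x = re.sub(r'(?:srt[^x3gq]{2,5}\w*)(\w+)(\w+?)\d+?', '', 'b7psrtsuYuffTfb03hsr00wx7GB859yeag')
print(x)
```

b7pyeag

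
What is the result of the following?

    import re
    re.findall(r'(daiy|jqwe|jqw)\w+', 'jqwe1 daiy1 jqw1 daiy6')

['jqwe', 'daiy', 'jqw', 'daiy']

The regex engine tests alternatives in the order written; an earlier branch that matches wins even if a later one would match more.
Walking the string: at [0:5] match 'jqwe1', group 1 = 'jqwe'; at [6:11] match 'daiy1', group 1 = 'daiy'; at [12:16] match 'jqw1', group 1 = 'jqw'; at [17:22] match 'daiy6', group 1 = 'daiy'.
With a single group, `findall` returns only what that group captured — 4 items.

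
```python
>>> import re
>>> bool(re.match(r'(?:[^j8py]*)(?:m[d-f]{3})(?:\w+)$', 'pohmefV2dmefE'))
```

False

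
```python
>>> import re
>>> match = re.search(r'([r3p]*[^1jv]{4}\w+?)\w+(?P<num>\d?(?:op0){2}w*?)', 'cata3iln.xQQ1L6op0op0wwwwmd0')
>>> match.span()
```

The pattern matches zero or more of one of [r3p], then exactly 4 of any character except [1jv], then one or more of a word character (lazy) (captured); then one or more of a word character; then optionally a digit, then the literal 'op0' repeated 2 times, then zero or more of the literal 'w' (lazy) (captured as 'num').
`re.search` tries every starting position until one works.
The match spans [4:21] → '3iln.xQQ1L6op0op0'.
Captured: group 1 = '3iln.x', group 2 = 'op0op0'.

(4, 21)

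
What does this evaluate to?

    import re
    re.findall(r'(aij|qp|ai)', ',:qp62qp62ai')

Matches: at [2:4] match 'qp', group 1 = 'qp'; at [6:8] match 'qp', group 1 = 'qp'; at [10:12] match 'ai', group 1 = 'ai'.
Because there's exactly one group, `findall` drops the full match and keeps group 1 from each hit.

['qp', 'qp', 'ai']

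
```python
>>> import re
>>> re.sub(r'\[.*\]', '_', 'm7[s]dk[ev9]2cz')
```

'm7_2cz'

Every occurrence is swapped for '_'.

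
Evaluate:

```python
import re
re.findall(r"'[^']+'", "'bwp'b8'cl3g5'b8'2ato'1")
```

["'bwp'", "'cl3g5'", "'2ato'"]

With no groups in the pattern, `findall` gives back each whole match — 3 here.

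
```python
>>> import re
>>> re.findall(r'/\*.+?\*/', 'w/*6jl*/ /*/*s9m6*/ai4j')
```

['/*6jl*/', '/*/*s9m6*/']

With the lazy modifier that quantifier settles for the fewest repetitions that let the rest of the pattern succeed (the atoms after it are unaffected and can still be greedy).
Matches: at [1:8] → '/*6jl*/'; at [9:19] → '/*/*s9m6*/'.
With no groups in the pattern, `findall` gives back each whole match — 2 here.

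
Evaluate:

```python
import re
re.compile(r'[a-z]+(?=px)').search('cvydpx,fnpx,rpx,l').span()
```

(0, 4)

The positive lookaround only admits positions where the adjacent text matches; those characters stay outside the span.
`search` walks the string left to right and returns the first match it finds.
The match spans [0:4] → 'cvyd'.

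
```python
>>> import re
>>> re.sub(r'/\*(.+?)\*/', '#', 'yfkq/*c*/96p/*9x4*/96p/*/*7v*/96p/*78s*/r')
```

'yfkq#96p#96p#96p#r'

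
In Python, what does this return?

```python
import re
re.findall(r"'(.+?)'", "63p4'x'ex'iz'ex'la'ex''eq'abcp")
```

['x', 'iz', 'la', "'eq"]

Matches: at [4:7] match "'x'", group 1 = 'x'; at [9:13] match "'iz'", group 1 = 'iz'; at [15:19] match "'la'", group 1 = 'la'; at [21:26] match "''eq'", group 1 = "'eq".
`findall` collects group 1 from each match (4 total).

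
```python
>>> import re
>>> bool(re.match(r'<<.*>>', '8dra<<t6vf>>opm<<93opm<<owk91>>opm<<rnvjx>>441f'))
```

`re.match` won't scan ahead — the pattern has to work from the very first character.
Here the string doesn't start with a match, so the call returns None, and `bool(None)` is False.

False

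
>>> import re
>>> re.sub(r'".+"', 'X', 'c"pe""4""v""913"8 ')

Matches: at [1:16] → '"pe""4""v""913"'.
Every occurrence is swapped for 'X'.

'cX8 '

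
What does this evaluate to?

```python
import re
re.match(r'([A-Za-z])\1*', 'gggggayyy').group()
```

'ggggg'

`\1` is not a pattern — it's the concrete string captured by group 1, re-applied verbatim.
`re.match` only tries the pattern at the start of the string.
The match spans [0:5] → 'ggggg'.
Captured: group 1 = 'g'.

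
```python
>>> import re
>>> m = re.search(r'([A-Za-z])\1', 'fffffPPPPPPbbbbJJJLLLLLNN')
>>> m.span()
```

The backreference `\1` re-matches whatever the first group consumed, character for character.
The match spans [0:2] → 'ff'.

(0, 2)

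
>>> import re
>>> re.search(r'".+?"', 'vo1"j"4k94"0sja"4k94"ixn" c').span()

(3, 6)

Lazy quantifiers expand one character at a time until the remainder of the pattern can match.
`re.search` tries every starting position until one works.
The match spans [3:6] → '"j"'.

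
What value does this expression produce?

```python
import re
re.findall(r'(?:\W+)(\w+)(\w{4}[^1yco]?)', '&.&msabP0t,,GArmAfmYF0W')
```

Pattern: one or more of a non-word character (non-capturing group); then one or more of a word character (captured); then exactly 4 of a word character, then optionally any character except [1yco] (captured).
Scanning left to right: at [0:11] match '&.&msabP0t,', groups = ('msa', 'bP0t,'); at [11:23] match ',GArmAfmYF0W', groups = ('GArmAfm', 'YF0W').
2 groups means each result is a tuple of 2 captured strings — 2 here.

[('msa', 'bP0t,'), ('GArmAfm', 'YF0W')]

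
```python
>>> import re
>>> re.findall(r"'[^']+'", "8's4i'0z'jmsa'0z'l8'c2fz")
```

["'s4i'", "'jmsa'", "'l8'"]

With no groups in the pattern, `findall` gives back each whole match — 3 here.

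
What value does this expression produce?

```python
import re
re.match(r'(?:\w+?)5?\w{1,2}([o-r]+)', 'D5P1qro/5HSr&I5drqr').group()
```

'D5P1qro'

The pattern matches one or more of a word character (lazy) (non-capturing group); then optionally the literal '5', then 1 to 2 of a word character; then one or more of a character in [o-r] (captured).
`match` is anchored at position 0; if the pattern doesn't fit there, it returns None.
The match spans [0:7] → 'D5P1qro'.
Captured: group 1 = 'qro'.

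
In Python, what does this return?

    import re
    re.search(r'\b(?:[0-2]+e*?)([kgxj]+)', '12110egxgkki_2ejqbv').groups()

('gxgkk',)

The match spans [0:11] → '12110egxgkk'.
Captured: group 1 = 'gxgkk'.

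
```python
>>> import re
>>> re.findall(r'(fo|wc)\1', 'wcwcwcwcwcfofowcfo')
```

['wc', 'wc', 'fo']

`\1` has to match the exact text group 1 already captured.
Walking the string: at [0:4] match 'wcwc', group 1 = 'wc'; at [4:8] match 'wcwc', group 1 = 'wc'; at [10:14] match 'fofo', group 1 = 'fo'.
One capturing group, so `findall` returns just the captured substring from each match — 3 in all.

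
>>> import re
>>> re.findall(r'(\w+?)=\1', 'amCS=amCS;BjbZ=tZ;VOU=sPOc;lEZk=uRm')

['amCS']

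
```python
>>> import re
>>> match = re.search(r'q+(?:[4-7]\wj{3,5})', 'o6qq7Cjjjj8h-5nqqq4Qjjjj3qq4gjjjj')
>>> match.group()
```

'qq7Cjjjj'

The pattern matches one or more of a literal 'q'; then a character in [4-7], then a word character, then 3 to 5 of the literal 'j' (non-capturing group).
Unlike `match`, `search` isn't anchored — it looks for the pattern anywhere in the string.
The match spans [2:10] → 'qq7Cjjjj'.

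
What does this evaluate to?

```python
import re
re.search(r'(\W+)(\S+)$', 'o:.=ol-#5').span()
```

(1, 9)

This matches one or more of a non-word character (captured); then one or more of a non-whitespace character (captured); then anchored at the end.
`re.search` tries every starting position until one works.
The match spans [1:9] → ':.=ol-#5'.
Captured: group 1 = ':.=', group 2 = 'ol-#5'.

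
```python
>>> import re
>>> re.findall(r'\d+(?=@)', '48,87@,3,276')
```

['87']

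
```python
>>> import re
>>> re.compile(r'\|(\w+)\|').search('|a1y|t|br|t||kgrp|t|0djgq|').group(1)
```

'a1y'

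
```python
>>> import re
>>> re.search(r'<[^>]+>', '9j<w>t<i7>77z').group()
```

'<w>'

`re.search` tries every starting position until one works.
The match spans [2:5] → '<w>'.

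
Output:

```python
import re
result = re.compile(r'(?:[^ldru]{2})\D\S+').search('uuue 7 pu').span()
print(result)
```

(4, 9)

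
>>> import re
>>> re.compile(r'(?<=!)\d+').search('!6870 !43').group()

'6870'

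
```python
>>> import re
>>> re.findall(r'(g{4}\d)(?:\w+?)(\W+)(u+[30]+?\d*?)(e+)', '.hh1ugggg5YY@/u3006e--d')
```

[('gggg5', '@/', 'u3006', 'e')]

This matches exactly 4 of the literal 'g', then a digit (captured); then one or more of a word character (lazy) (non-capturing group); then one or more of a non-word character (captured); then one or more of the literal 'u', then one or more of one of [30] (lazy), then zero or more of a digit (lazy) (captured); then one or more of a literal 'e' (captured).
Scanning left to right: at [5:20] match 'gggg5YY@/u3006e', groups = ('gggg5', '@/', 'u3006', 'e').
4 groups means the one result is a tuple of 4 captured strings — 1 here.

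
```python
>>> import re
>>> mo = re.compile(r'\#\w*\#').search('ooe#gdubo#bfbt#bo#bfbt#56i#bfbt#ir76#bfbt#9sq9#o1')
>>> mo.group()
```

'#gdubo#'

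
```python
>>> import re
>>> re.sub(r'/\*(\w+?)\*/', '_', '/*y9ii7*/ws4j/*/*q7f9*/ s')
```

'_ws4j/*_ s'

Matches: at [0:9] → '/*y9ii7*/'; at [15:23] → '/*q7f9*/'.
Each match is replaced by '_'.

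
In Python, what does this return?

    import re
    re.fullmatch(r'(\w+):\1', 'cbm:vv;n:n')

None

`re.fullmatch` is like wrapping the pattern in `^…$` (in single-line mode).
Here there's no way to consume every character, so the call returns None.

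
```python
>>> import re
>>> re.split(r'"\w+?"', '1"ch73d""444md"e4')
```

['1', '', 'e4']

The string is cut at each match, leaving 3 pieces.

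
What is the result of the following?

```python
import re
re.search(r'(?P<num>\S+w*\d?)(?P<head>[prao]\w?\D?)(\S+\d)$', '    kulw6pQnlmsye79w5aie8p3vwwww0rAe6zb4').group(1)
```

The pattern matches one or more of a non-whitespace character, then zero or more of a literal 'w', then optionally a digit (captured as 'num'); then one of [prao], then optionally a word character, then optionally a non-digit (captured as 'head'); then one or more of a non-whitespace character, then a digit (captured); then anchored at the end.
Unlike `match`, `search` isn't anchored — it looks for the pattern anywhere in the string.
The match spans [4:40] → 'kulw6pQnlmsye79w5aie8p3vwwww0rAe6zb4'.
Captured: group 1 = 'kulw6pQnlmsye79w5aie8p3vwwww0', group 2 = 'rAe', group 3 = '6zb4'.

'kulw6pQnlmsye79w5aie8p3vwwww0'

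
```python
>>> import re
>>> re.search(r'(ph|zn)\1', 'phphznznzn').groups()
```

('ph',)

The match spans [0:4] → 'phph'.
Captured: group 1 = 'ph'.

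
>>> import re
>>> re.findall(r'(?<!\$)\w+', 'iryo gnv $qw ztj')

Because the assertion is negative and zero-width, positions next to the forbidden text are skipped.
Matches: at [0:4] → 'iryo'; at [5:8] → 'gnv'; at [11:12] → 'w'; at [13:16] → 'ztj'.
`findall` yields the raw match text (4 of them) because the pattern has no groups.

['iryo', 'gnv', 'w', 'ztj']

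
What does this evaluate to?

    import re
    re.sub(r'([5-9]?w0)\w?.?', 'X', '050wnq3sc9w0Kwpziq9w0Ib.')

The pattern matches optionally a character in [5-9], then the literal 'w0' (captured); then optionally a word character, then optionally any character.
Matches: at [9:14] → '9w0Kw'; at [18:23] → '9w0Ib'.
Every occurrence is swapped for 'X'.

'050wnq3scXpziqX.'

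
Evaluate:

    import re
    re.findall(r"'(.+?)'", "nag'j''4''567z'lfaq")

The `?` after the quantifier makes it lazy — it takes as little as possible before letting the rest of the pattern try.
`findall` collects group 1 from each match (3 total).

['j', '4', '567z']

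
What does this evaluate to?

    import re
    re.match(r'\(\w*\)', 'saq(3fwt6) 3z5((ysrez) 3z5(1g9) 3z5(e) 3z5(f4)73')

None

`re.match` only tries the pattern at the start of the string.
Here the pattern fails at index 0, so the call returns None.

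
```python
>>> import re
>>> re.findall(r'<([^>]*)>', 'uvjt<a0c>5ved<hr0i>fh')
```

['a0c', 'hr0i']

Walking the string: at [4:9] match '<a0c>', group 1 = 'a0c'; at [13:19] match '<hr0i>', group 1 = 'hr0i'.
Because there's exactly one group, `findall` drops the full match and keeps group 1 from each hit.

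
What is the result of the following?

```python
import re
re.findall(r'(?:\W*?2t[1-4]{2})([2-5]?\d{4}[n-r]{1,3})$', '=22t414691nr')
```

['4691nr']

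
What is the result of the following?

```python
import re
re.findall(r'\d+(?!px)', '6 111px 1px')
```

['6', '11']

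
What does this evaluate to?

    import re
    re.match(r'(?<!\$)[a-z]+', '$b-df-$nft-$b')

None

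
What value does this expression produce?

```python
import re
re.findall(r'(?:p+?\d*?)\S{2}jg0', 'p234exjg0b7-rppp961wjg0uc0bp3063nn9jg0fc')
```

['p234exjg0', 'ppp961wjg0']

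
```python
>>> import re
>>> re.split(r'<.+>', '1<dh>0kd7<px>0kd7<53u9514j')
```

Each match becomes a cut point; 2 segments remain.

['1', '0kd7<53u9514j']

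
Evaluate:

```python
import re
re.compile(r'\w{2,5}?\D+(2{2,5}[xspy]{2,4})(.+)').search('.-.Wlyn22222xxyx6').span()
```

Pattern: 2 to 5 of a word character (lazy), then one or more of a non-digit; then 2 to 5 of the literal '2', then 2 to 4 of one of [xspy] (captured); then one or more of any character (captured).
`re.search` scans for the first position where the pattern succeeds.
The match spans [3:17] → 'Wlyn22222xxyx6'.
Captured: group 1 = '22222xxyx', group 2 = '6'.

(3, 17)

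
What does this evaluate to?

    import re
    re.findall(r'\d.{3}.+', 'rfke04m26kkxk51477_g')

['04m26kkxk51477_g']

Pattern: a digit, then exactly 3 of any character; then one or more of any character.
Walking the string: at [4:20] → '04m26kkxk51477_g'.
`findall` yields the raw match text (1 of them) because the pattern has no groups.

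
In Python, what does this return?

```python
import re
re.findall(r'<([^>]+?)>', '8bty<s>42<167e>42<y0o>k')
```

['s', '167e', 'y0o']

`findall` collects group 1 from each match (3 total).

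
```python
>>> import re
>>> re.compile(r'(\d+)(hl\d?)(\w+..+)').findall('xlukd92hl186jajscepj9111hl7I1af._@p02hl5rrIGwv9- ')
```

[('92', 'hl1', '86jajscepj9111hl7I1af._@p02hl5rrIGwv9- ')]

Pattern: one or more of a digit (captured); then the literal 'hl', then optionally a digit (captured); then one or more of a word character, then any character, then one or more of any character (captured).
Scanning left to right: at [5:49] match '92hl186jajscepj9111hl7I1af._@p02hl5rrIGwv9- ', groups = ('92', 'hl1', '86jajscepj9111hl7I1af._@p02hl5rrIGwv9- ').
`findall` packs the 3 group values into a tuple for every match.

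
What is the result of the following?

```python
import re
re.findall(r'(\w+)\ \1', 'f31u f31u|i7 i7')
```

['f31u', 'i7']

`\1` is not a pattern — it's the concrete string captured by group 1, re-applied verbatim.
`findall` collects group 1 from each match (2 total).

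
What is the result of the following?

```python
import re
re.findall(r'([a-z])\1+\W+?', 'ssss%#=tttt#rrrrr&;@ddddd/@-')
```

The backreference `\1` re-matches whatever the first group consumed, character for character.
Scanning left to right: at [0:5] match 'ssss%', group 1 = 's'; at [7:12] match 'tttt#', group 1 = 't'; at [12:18] match 'rrrrr&', group 1 = 'r'; at [20:26] match 'ddddd/', group 1 = 'd'.
`findall` collects group 1 from each match (4 total).

['s', 't', 'r', 'd']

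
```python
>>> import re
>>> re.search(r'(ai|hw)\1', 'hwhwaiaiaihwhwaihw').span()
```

(0, 4)

`\1` has to match the exact text group 1 already captured.
`search` walks the string left to right and returns the first match it finds.
The match spans [0:4] → 'hwhw'.
Captured: group 1 = 'hw'.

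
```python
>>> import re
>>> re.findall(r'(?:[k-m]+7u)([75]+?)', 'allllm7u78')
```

Pattern: one or more of a character in [k-m], then the literal '7u' (non-capturing group); then one or more of one of [75] (lazy) (captured).
Because there's exactly one group, `findall` drops the full match and keeps group 1 from the one hit.

['7']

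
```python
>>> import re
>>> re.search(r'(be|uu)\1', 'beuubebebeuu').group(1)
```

'be'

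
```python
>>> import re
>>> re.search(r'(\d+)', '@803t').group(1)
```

The match spans [1:4] → '803'.
Captured: group 1 = '803'.

'803'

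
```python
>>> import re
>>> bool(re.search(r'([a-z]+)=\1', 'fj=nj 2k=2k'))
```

False

The backreference `\1` re-matches whatever the first group consumed, character for character.
`re.search` tries every starting position until one works.
Here the pattern never matches, so the call returns None, and `bool(None)` is False.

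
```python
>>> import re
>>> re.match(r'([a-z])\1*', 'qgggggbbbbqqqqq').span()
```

`re.match` only tries the pattern at the start of the string.
The match spans [0:1] → 'q'.

(0, 1)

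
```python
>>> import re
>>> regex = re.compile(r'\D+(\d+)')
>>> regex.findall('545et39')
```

['39']

`findall` collects group 1 from the one match (1 total).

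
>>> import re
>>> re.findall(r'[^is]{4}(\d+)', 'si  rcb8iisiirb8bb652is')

One capturing group, so `findall` returns just the captured substring from each match — 2 in all.

['8', '652']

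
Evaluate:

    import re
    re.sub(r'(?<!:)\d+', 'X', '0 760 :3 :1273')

'X X :3 :1X'

`(?!…)`/`(?<!…)` only lets a position through if the neighbouring text does NOT match; no characters are consumed.
Matches: at [0:1] → '0'; at [2:5] → '760'; at [11:14] → '273'.
Every occurrence is swapped for 'X'.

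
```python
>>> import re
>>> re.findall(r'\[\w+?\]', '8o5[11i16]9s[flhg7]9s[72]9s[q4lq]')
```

['[11i16]', '[flhg7]', '[72]', '[q4lq]']

Scanning left to right: at [3:10] → '[11i16]'; at [12:19] → '[flhg7]'; at [21:25] → '[72]'; at [27:33] → '[q4lq]'.
`findall` yields the raw match text (4 of them) because the pattern has no groups.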